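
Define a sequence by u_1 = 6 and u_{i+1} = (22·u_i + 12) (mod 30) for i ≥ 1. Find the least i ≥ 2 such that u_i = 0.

Computing terms: u_1 = 6; u_2 = 24; u_3 = 0; u_4 = 12; u_5 = 6.
Since u_5 = u_1 = 6, the sequence is periodic with period 4.
The value 0 first appears (with i ≥ 2) at u_3.

3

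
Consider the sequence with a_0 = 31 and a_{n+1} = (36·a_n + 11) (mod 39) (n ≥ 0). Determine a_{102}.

We have a_0 = 31,  a_1 = 35,  a_2 = 23,  a_3 = 20,  a_4 = 29,  a_5 = 2,  a_6 = 5,  a_7 = 35.
Since a_7 = a_1 = 35, the sequence is eventually periodic: after a pre-period of length 1 it cycles with period 6.
For n ≥ 1, a_n depends only on (n - 1) mod 6. (102 - 1) mod 6 = 5, so a_{102} = a_6 = 5.

5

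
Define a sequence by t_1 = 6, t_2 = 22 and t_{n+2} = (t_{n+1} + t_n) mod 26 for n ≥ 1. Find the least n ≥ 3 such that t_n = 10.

Listing terms: t_1 = 6, t_2 = 22, t_3 = 2, t_4 = 24, t_5 = 0, t_6 = 24, t_7 = 24, t_8 = 22, t_9 = 20, t_{10} = 16, t_{11} = 10, t_{12} = 0, t_{13} = 10, t_{14} = 10, t_{15} = 20, t_{16} = 4, t_{17} = 24, t_{18} = 2, t_{19} = 0, t_{20} = 2, t_{21} = 2, t_{22} = 4, t_{23} = 6, t_{24} = 10, t_{25} = 16, t_{26} = 0, t_{27} = 16, t_{28} = 16, t_{29} = 6, t_{30} = 22.
Since (t_{29}, t_{30}) = (t_1, t_2) = (6, 22) (two consecutive terms determine the rest), the sequence is periodic with period 28.
The value 10 first appears (with n ≥ 3) at t_{11}.

11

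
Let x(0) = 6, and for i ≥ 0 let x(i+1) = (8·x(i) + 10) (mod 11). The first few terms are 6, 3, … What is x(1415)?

We have x(0) = 6,  x(1) = 3,  x(2) = 1,  x(3) = 7,  x(4) = 0,  x(5) = 10,  x(6) = 2,  x(7) = 4,  x(8) = 9,  x(9) = 5,  x(10) = 6.
The sequence repeats with period 10.
(1415 - 0) mod 10 = 5, so x(1415) = x(5) = 10.

10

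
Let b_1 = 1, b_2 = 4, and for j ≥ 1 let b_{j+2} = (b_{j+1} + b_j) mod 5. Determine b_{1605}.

4

b_1 = 1; b_2 = 4; b_3 = 0; b_4 = 4; b_5 = 4; b_6 = 3; b_7 = 2; b_8 = 0; b_9 = 2; b_{10} = 2; b_{11} = 4; b_{12} = 1; b_{13} = 0; b_{14} = 1; b_{15} = 1; b_{16} = 2; b_{17} = 3; b_{18} = 0; b_{19} = 3; b_{20} = 3; b_{21} = 1; b_{22} = 4.
The sequence repeats with period 20.
(1605 - 1) mod 20 = 4, so b_{1605} = b_5 = 4.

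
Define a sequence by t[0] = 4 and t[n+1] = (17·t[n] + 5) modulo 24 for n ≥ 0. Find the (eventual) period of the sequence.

We have t[0] = 4; t[1] = 1; t[2] = 22; t[3] = 19; t[4] = 16; t[5] = 13; t[6] = 10; t[7] = 7; t[8] = 4.
The sequence repeats with period 8.

8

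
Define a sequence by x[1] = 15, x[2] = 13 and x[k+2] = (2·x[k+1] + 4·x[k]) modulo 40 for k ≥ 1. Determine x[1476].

0

Listing terms: x[1] = 15, x[2] = 13, x[3] = 6, x[4] = 24, x[5] = 32, x[6] = 0, x[7] = 8, x[8] = 16, x[9] = 24, x[10] = 32.
Since (x[9], x[10]) = (x[4], x[5]) = (24, 32) (two consecutive terms determine the rest), the sequence is eventually periodic: after a pre-period of length 3 it cycles with period 5.
For k ≥ 4, x[k] depends only on (k - 4) mod 5. (1476 - 4) mod 5 = 2, so x[1476] = x[6] = 0.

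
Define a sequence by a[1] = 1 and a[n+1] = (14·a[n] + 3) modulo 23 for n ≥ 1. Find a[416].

We have a[1] = 1, a[2] = 17, a[3] = 11, a[4] = 19, a[5] = 16, a[6] = 20, a[7] = 7, a[8] = 9, a[9] = 14, a[10] = 15, a[11] = 6, a[12] = 18, a[13] = 2, a[14] = 8, a[15] = 0, a[16] = 3, a[17] = 22, a[18] = 12, a[19] = 10, a[20] = 5, a[21] = 4, a[22] = 13, a[23] = 1.
Since a[23] = a[1] = 1, the sequence is periodic with period 22.
So a[416] = a[1 + ((416-1) mod 22)] = a[20] = 5.

5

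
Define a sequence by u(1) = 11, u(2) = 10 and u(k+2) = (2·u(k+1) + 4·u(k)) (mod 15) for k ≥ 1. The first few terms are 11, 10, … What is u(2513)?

We have u(1) = 11; u(2) = 10; u(3) = 4; u(4) = 3; u(5) = 7; u(6) = 11; u(7) = 5; u(8) = 9; u(9) = 8; u(10) = 7; u(11) = 1; u(12) = 0; u(13) = 4; u(14) = 8; u(15) = 2; u(16) = 6; u(17) = 5; u(18) = 4; u(19) = 13; u(20) = 12; u(21) = 1; u(22) = 5; u(23) = 14; u(24) = 3; u(25) = 2; u(26) = 1; u(27) = 10; u(28) = 9; u(29) = 13; u(30) = 2; u(31) = 11; u(32) = 0; u(33) = 14; u(34) = 13; u(35) = 7; u(36) = 6; u(37) = 10; u(38) = 14; u(39) = 8; u(40) = 12; u(41) = 11; u(42) = 10.
The sequence repeats with period 40.
So u(2513) = u(1 + ((2513-1) mod 40)) = u(33) = 14.

14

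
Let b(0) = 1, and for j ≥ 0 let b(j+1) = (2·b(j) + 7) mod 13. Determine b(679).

3

We have b(0) = 1,  b(1) = 9,  b(2) = 12,  b(3) = 5,  b(4) = 4,  b(5) = 2,  b(6) = 11,  b(7) = 3,  b(8) = 0,  b(9) = 7,  b(10) = 8,  b(11) = 10,  b(12) = 1.
The sequence repeats with period 12.
(679 - 0) mod 12 = 7, so b(679) = b(7) = 3.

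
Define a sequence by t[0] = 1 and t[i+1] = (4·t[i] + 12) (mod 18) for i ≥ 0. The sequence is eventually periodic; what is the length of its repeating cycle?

3

We have t[0] = 1; t[1] = 16; t[2] = 4; t[3] = 10; t[4] = 16.
Since t[4] = t[1] = 16, the sequence is eventually periodic: after a pre-period of length 1 it cycles with period 3.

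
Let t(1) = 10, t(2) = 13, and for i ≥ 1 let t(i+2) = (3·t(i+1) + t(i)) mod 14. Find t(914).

13

t(1) = 10; t(2) = 13; t(3) = 7; t(4) = 6; t(5) = 11; t(6) = 11; t(7) = 2; t(8) = 3; t(9) = 11; t(10) = 8; t(11) = 7; t(12) = 1; t(13) = 10; t(14) = 3; t(15) = 5; t(16) = 4; t(17) = 3; t(18) = 13; t(19) = 0; t(20) = 13; t(21) = 11; t(22) = 4; t(23) = 9; t(24) = 3; t(25) = 4; t(26) = 1; t(27) = 7; t(28) = 8; t(29) = 3; t(30) = 3; t(31) = 12; t(32) = 11; t(33) = 3; t(34) = 6; t(35) = 7; t(36) = 13; t(37) = 4; t(38) = 11; t(39) = 9; t(40) = 10; t(41) = 11; t(42) = 1; t(43) = 0; t(44) = 1; t(45) = 3; t(46) = 10; t(47) = 5; t(48) = 11; t(49) = 10; t(50) = 13.
The sequence repeats with period 48.
So t(914) = t(1 + ((914-1) mod 48)) = t(2) = 13.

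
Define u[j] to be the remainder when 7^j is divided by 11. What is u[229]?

8

Computing terms: u[0] = 1; u[1] = 7; u[2] = 5; u[3] = 2; u[4] = 3; u[5] = 10; u[6] = 4; u[7] = 6; u[8] = 9; u[9] = 8; u[10] = 1.
The sequence repeats with period 10.
(229 - 0) mod 10 = 9, so u[229] = u[9] = 8.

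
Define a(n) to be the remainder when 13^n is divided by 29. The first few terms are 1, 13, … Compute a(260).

16

We have a(0) = 1; a(1) = 13; a(2) = 24; a(3) = 22; a(4) = 25; a(5) = 6; a(6) = 20; a(7) = 28; a(8) = 16; a(9) = 5; a(10) = 7; a(11) = 4; a(12) = 23; a(13) = 9; a(14) = 1.
Since a(14) = a(0) = 1, the sequence is periodic with period 14.
(260 - 0) mod 14 = 8, so a(260) = a(8) = 16.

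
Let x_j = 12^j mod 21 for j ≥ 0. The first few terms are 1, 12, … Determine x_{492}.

15

Computing terms: x_0 = 1; x_1 = 12; x_2 = 18; x_3 = 6; x_4 = 9; x_5 = 3; x_6 = 15; x_7 = 12.
Since x_7 = x_1 = 12, the sequence is eventually periodic: after a pre-period of length 1 it cycles with period 6.
For j ≥ 1, x_j depends only on (j - 1) mod 6. (492 - 1) mod 6 = 5, so x_{492} = x_6 = 15.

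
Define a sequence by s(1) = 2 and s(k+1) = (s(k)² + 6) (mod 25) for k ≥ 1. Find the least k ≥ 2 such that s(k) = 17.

4

Listing terms: s(1) = 2; s(2) = 10; s(3) = 6; s(4) = 17; s(5) = 20; s(6) = 6.
Since s(6) = s(3) = 6, the sequence is eventually periodic: after a pre-period of length 2 it cycles with period 3.
The value 17 first appears (with k ≥ 2) at s(4).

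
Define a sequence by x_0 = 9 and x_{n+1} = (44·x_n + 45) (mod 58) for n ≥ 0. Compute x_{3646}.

33

We have x_0 = 9,  x_1 = 35,  x_2 = 19,  x_3 = 11,  x_4 = 7,  x_5 = 5,  x_6 = 33,  x_7 = 47,  x_8 = 25,  x_9 = 43,  x_{10} = 23,  x_{11} = 13,  x_{12} = 37,  x_{13} = 49,  x_{14} = 55,  x_{15} = 29,  x_{16} = 45,  x_{17} = 53,  x_{18} = 57,  x_{19} = 1,  x_{20} = 31,  x_{21} = 17,  x_{22} = 39,  x_{23} = 21,  x_{24} = 41,  x_{25} = 51,  x_{26} = 27,  x_{27} = 15,  x_{28} = 9.
Since x_{28} = x_0 = 9, the sequence is periodic with period 28.
(3646 - 0) mod 28 = 6, so x_{3646} = x_6 = 33.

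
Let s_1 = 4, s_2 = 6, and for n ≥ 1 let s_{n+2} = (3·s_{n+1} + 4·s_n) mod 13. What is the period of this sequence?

Listing terms: s_1 = 4, s_2 = 6, s_3 = 8, s_4 = 9, s_5 = 7, s_6 = 5, s_7 = 4, s_8 = 6.
The sequence repeats with period 6.

6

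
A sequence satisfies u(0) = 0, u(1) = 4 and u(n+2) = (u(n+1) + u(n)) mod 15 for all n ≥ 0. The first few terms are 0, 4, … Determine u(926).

Computing terms: u(0) = 0; u(1) = 4; u(2) = 4; u(3) = 8; u(4) = 12; u(5) = 5; u(6) = 2; u(7) = 7; u(8) = 9; u(9) = 1; u(10) = 10; u(11) = 11; u(12) = 6; u(13) = 2; u(14) = 8; u(15) = 10; u(16) = 3; u(17) = 13; u(18) = 1; u(19) = 14; u(20) = 0; u(21) = 14; u(22) = 14; u(23) = 13; u(24) = 12; u(25) = 10; u(26) = 7; u(27) = 2; u(28) = 9; u(29) = 11; u(30) = 5; u(31) = 1; u(32) = 6; u(33) = 7; u(34) = 13; u(35) = 5; u(36) = 3; u(37) = 8; u(38) = 11; u(39) = 4; u(40) = 0; u(41) = 4.
The sequence repeats with period 40.
(926 - 0) mod 40 = 6, so u(926) = u(6) = 2.

2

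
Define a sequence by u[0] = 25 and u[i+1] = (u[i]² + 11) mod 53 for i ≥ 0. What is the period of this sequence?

5

u[0] = 25,  u[1] = 0,  u[2] = 11,  u[3] = 26,  u[4] = 51,  u[5] = 15,  u[6] = 24,  u[7] = 4,  u[8] = 27,  u[9] = 51.
Since u[9] = u[4] = 51, the sequence is eventually periodic: after a pre-period of length 4 it cycles with period 5.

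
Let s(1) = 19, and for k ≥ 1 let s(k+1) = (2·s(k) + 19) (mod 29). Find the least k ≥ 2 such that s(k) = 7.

10

Computing terms: s(1) = 19,  s(2) = 28,  s(3) = 17,  s(4) = 24,  s(5) = 9,  s(6) = 8,  s(7) = 6,  s(8) = 2,  s(9) = 23,  s(10) = 7,  s(11) = 4,  s(12) = 27,  s(13) = 15,  s(14) = 20,  s(15) = 1,  s(16) = 21,  s(17) = 3,  s(18) = 25,  s(19) = 11,  s(20) = 12,  s(21) = 14,  s(22) = 18,  s(23) = 26,  s(24) = 13,  s(25) = 16,  s(26) = 22,  s(27) = 5,  s(28) = 0,  s(29) = 19.
The sequence repeats with period 28.
The value 7 first appears (with k ≥ 2) at s(10).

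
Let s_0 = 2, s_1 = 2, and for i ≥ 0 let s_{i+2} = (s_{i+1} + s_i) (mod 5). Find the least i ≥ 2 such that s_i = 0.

4

s_0 = 2; s_1 = 2; s_2 = 4; s_3 = 1; s_4 = 0; s_5 = 1; s_6 = 1; s_7 = 2; s_8 = 3; s_9 = 0; s_{10} = 3; s_{11} = 3; s_{12} = 1; s_{13} = 4; s_{14} = 0; s_{15} = 4; s_{16} = 4; s_{17} = 3; s_{18} = 2; s_{19} = 0; s_{20} = 2; s_{21} = 2.
The sequence repeats with period 20.
The value 0 first appears (with i ≥ 2) at s_4.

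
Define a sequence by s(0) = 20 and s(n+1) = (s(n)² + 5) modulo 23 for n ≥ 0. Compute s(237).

8

Computing terms: s(0) = 20; s(1) = 14; s(2) = 17; s(3) = 18; s(4) = 7; s(5) = 8; s(6) = 0; s(7) = 5; s(8) = 7.
Since s(8) = s(4) = 7, the sequence is eventually periodic: after a pre-period of length 4 it cycles with period 4.
For n ≥ 4, s(n) depends only on (n - 4) mod 4. (237 - 4) mod 4 = 1, so s(237) = s(5) = 8.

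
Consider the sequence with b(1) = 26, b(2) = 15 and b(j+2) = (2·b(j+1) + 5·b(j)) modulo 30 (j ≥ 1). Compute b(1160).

15

We have b(1) = 26,  b(2) = 15,  b(3) = 10,  b(4) = 5,  b(5) = 0,  b(6) = 25,  b(7) = 20,  b(8) = 15,  b(9) = 10.
Since (b(8), b(9)) = (b(2), b(3)) = (15, 10) (two consecutive terms determine the rest), the sequence is eventually periodic: after a pre-period of length 1 it cycles with period 6.
For j ≥ 2, b(j) depends only on (j - 2) mod 6. (1160 - 2) mod 6 = 0, so b(1160) = b(2) = 15.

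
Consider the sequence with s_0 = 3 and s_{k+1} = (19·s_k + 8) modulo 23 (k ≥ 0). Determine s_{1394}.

5

Computing terms: s_0 = 3,  s_1 = 19,  s_2 = 1,  s_3 = 4,  s_4 = 15,  s_5 = 17,  s_6 = 9,  s_7 = 18,  s_8 = 5,  s_9 = 11,  s_{10} = 10,  s_{11} = 14,  s_{12} = 21,  s_{13} = 16,  s_{14} = 13,  s_{15} = 2,  s_{16} = 0,  s_{17} = 8,  s_{18} = 22,  s_{19} = 12,  s_{20} = 6,  s_{21} = 7,  s_{22} = 3.
Since s_{22} = s_0 = 3, the sequence is periodic with period 22.
So s_{1394} = s_{0 + ((1394-0) mod 22)} = s_8 = 5.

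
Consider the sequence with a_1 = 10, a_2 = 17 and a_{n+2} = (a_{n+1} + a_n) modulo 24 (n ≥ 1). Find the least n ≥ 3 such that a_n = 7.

9

Listing terms: a_1 = 10; a_2 = 17; a_3 = 3; a_4 = 20; a_5 = 23; a_6 = 19; a_7 = 18; a_8 = 13; a_9 = 7; a_{10} = 20; a_{11} = 3; a_{12} = 23; a_{13} = 2; a_{14} = 1; a_{15} = 3; a_{16} = 4; a_{17} = 7; a_{18} = 11; a_{19} = 18; a_{20} = 5; a_{21} = 23; a_{22} = 4; a_{23} = 3; a_{24} = 7; a_{25} = 10; a_{26} = 17.
Since (a_{25}, a_{26}) = (a_1, a_2) = (10, 17) (two consecutive terms determine the rest), the sequence is periodic with period 24.
The value 7 first appears (with n ≥ 3) at a_9.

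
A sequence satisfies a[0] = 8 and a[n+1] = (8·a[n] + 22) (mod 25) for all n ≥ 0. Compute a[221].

11

Listing terms: a[0] = 8, a[1] = 11, a[2] = 10, a[3] = 2, a[4] = 13, a[5] = 1, a[6] = 5, a[7] = 12, a[8] = 18, a[9] = 16, a[10] = 0, a[11] = 22, a[12] = 23, a[13] = 6, a[14] = 20, a[15] = 7, a[16] = 3, a[17] = 21, a[18] = 15, a[19] = 17, a[20] = 8.
Since a[20] = a[0] = 8, the sequence is periodic with period 20.
So a[221] = a[0 + ((221-0) mod 20)] = a[1] = 11.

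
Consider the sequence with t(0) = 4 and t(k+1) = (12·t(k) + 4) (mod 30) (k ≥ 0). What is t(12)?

We have t(0) = 4,  t(1) = 22,  t(2) = 28,  t(3) = 10,  t(4) = 4.
The sequence repeats with period 4.
So t(12) = t(0 + ((12-0) mod 4)) = t(0) = 4.

4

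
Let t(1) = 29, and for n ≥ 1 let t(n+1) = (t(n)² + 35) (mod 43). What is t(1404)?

We have t(1) = 29,  t(2) = 16,  t(3) = 33,  t(4) = 6,  t(5) = 28,  t(6) = 2,  t(7) = 39,  t(8) = 8,  t(9) = 13,  t(10) = 32,  t(11) = 27,  t(12) = 33.
Since t(12) = t(3) = 33, the sequence is eventually periodic: after a pre-period of length 2 it cycles with period 9.
For n ≥ 3, t(n) depends only on (n - 3) mod 9. (1404 - 3) mod 9 = 6, so t(1404) = t(9) = 13.

13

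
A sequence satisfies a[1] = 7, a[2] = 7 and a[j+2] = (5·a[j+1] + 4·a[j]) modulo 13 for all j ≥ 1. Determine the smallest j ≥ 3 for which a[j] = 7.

21

Computing terms: a[1] = 7,  a[2] = 7,  a[3] = 11,  a[4] = 5,  a[5] = 4,  a[6] = 1,  a[7] = 8,  a[8] = 5,  a[9] = 5,  a[10] = 6,  a[11] = 11,  a[12] = 1,  a[13] = 10,  a[14] = 2,  a[15] = 11,  a[16] = 11,  a[17] = 8,  a[18] = 6,  a[19] = 10,  a[20] = 9,  a[21] = 7,  a[22] = 6,  a[23] = 6,  a[24] = 2,  a[25] = 8,  a[26] = 9,  a[27] = 12,  a[28] = 5,  a[29] = 8,  a[30] = 8,  a[31] = 7,  a[32] = 2,  a[33] = 12,  a[34] = 3,  a[35] = 11,  a[36] = 2,  a[37] = 2,  a[38] = 5,  a[39] = 7,  a[40] = 3,  a[41] = 4,  a[42] = 6,  a[43] = 7,  a[44] = 7.
Since (a[43], a[44]) = (a[1], a[2]) = (7, 7) (two consecutive terms determine the rest), the sequence is periodic with period 42.
The value 7 first appears (with j ≥ 3) at a[21].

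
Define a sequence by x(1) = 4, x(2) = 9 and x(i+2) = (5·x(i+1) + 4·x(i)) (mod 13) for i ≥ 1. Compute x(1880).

9

Computing terms: x(1) = 4; x(2) = 9; x(3) = 9; x(4) = 3; x(5) = 12; x(6) = 7; x(7) = 5; x(8) = 1; x(9) = 12; x(10) = 12; x(11) = 4; x(12) = 3; x(13) = 5; x(14) = 11; x(15) = 10; x(16) = 3; x(17) = 3; x(18) = 1; x(19) = 4; x(20) = 11; x(21) = 6; x(22) = 9; x(23) = 4; x(24) = 4; x(25) = 10; x(26) = 1; x(27) = 6; x(28) = 8; x(29) = 12; x(30) = 1; x(31) = 1; x(32) = 9; x(33) = 10; x(34) = 8; x(35) = 2; x(36) = 3; x(37) = 10; x(38) = 10; x(39) = 12; x(40) = 9; x(41) = 2; x(42) = 7; x(43) = 4; x(44) = 9.
Since (x(43), x(44)) = (x(1), x(2)) = (4, 9) (two consecutive terms determine the rest), the sequence is periodic with period 42.
So x(1880) = x(1 + ((1880-1) mod 42)) = x(32) = 9.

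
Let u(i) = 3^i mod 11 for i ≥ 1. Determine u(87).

u(1) = 3,  u(2) = 9,  u(3) = 5,  u(4) = 4,  u(5) = 1,  u(6) = 3.
Since u(6) = u(1) = 3, the sequence is periodic with period 5.
(87 - 1) mod 5 = 1, so u(87) = u(2) = 9.

9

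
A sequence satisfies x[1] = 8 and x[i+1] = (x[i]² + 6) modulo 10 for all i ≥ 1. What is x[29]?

0

We have x[1] = 8; x[2] = 0; x[3] = 6; x[4] = 2; x[5] = 0.
Since x[5] = x[2] = 0, the sequence is eventually periodic: after a pre-period of length 1 it cycles with period 3.
For i ≥ 2, x[i] depends only on (i - 2) mod 3. (29 - 2) mod 3 = 0, so x[29] = x[2] = 0.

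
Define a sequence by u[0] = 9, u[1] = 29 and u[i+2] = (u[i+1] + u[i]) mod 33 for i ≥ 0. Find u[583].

Listing terms: u[0] = 9,  u[1] = 29,  u[2] = 5,  u[3] = 1,  u[4] = 6,  u[5] = 7,  u[6] = 13,  u[7] = 20,  u[8] = 0,  u[9] = 20,  u[10] = 20,  u[11] = 7,  u[12] = 27,  u[13] = 1,  u[14] = 28,  u[15] = 29,  u[16] = 24,  u[17] = 20,  u[18] = 11,  u[19] = 31,  u[20] = 9,  u[21] = 7,  u[22] = 16,  u[23] = 23,  u[24] = 6,  u[25] = 29,  u[26] = 2,  u[27] = 31,  u[28] = 0,  u[29] = 31,  u[30] = 31,  u[31] = 29,  u[32] = 27,  u[33] = 23,  u[34] = 17,  u[35] = 7,  u[36] = 24,  u[37] = 31,  u[38] = 22,  u[39] = 20,  u[40] = 9,  u[41] = 29.
Since (u[40], u[41]) = (u[0], u[1]) = (9, 29) (two consecutive terms determine the rest), the sequence is periodic with period 40.
So u[583] = u[0 + ((583-0) mod 40)] = u[23] = 23.

23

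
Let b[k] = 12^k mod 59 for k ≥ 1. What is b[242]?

15

We have b[1] = 12; b[2] = 26; b[3] = 17; b[4] = 27; b[5] = 29; b[6] = 53; b[7] = 46; b[8] = 21; b[9] = 16; b[10] = 15; b[11] = 3; b[12] = 36; b[13] = 19; b[14] = 51; b[15] = 22; b[16] = 28; b[17] = 41; b[18] = 20; b[19] = 4; b[20] = 48; b[21] = 45; b[22] = 9; b[23] = 49; b[24] = 57; b[25] = 35; b[26] = 7; b[27] = 25; b[28] = 5; b[29] = 1; b[30] = 12.
The sequence repeats with period 29.
So b[242] = b[1 + ((242-1) mod 29)] = b[10] = 15.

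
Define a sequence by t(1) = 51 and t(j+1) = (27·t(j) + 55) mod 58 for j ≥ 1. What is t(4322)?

Computing terms: t(1) = 51,  t(2) = 40,  t(3) = 33,  t(4) = 18,  t(5) = 19,  t(6) = 46,  t(7) = 21,  t(8) = 42,  t(9) = 29,  t(10) = 26,  t(11) = 3,  t(12) = 20,  t(13) = 15,  t(14) = 54,  t(15) = 5,  t(16) = 16,  t(17) = 23,  t(18) = 38,  t(19) = 37,  t(20) = 10,  t(21) = 35,  t(22) = 14,  t(23) = 27,  t(24) = 30,  t(25) = 53,  t(26) = 36,  t(27) = 41,  t(28) = 2,  t(29) = 51.
Since t(29) = t(1) = 51, the sequence is periodic with period 28.
So t(4322) = t(1 + ((4322-1) mod 28)) = t(10) = 26.

26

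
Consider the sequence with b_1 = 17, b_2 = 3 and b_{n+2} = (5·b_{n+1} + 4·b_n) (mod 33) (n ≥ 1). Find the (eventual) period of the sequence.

Listing terms: b_1 = 17,  b_2 = 3,  b_3 = 17,  b_4 = 31,  b_5 = 25,  b_6 = 18,  b_7 = 25,  b_8 = 32,  b_9 = 29,  b_{10} = 9,  b_{11} = 29,  b_{12} = 16,  b_{13} = 31,  b_{14} = 21,  b_{15} = 31,  b_{16} = 8,  b_{17} = 32,  b_{18} = 27,  b_{19} = 32,  b_{20} = 4,  b_{21} = 16,  b_{22} = 30,  b_{23} = 16,  b_{24} = 2,  b_{25} = 8,  b_{26} = 15,  b_{27} = 8,  b_{28} = 1,  b_{29} = 4,  b_{30} = 24,  b_{31} = 4,  b_{32} = 17,  b_{33} = 2,  b_{34} = 12,  b_{35} = 2,  b_{36} = 25,  b_{37} = 1,  b_{38} = 6,  b_{39} = 1,  b_{40} = 29,  b_{41} = 17,  b_{42} = 3.
The sequence repeats with period 40.

40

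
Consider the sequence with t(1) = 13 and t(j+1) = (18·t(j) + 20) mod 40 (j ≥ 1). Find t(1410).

Listing terms: t(1) = 13; t(2) = 14; t(3) = 32; t(4) = 36; t(5) = 28; t(6) = 4; t(7) = 12; t(8) = 36.
Since t(8) = t(4) = 36, the sequence is eventually periodic: after a pre-period of length 3 it cycles with period 4.
For j ≥ 4, t(j) depends only on (j - 4) mod 4. (1410 - 4) mod 4 = 2, so t(1410) = t(6) = 4.

4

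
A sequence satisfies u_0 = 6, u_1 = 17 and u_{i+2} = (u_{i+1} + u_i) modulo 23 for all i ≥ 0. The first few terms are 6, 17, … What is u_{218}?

0

We have u_0 = 6,  u_1 = 17,  u_2 = 0,  u_3 = 17,  u_4 = 17,  u_5 = 11,  u_6 = 5,  u_7 = 16,  u_8 = 21,  u_9 = 14,  u_{10} = 12,  u_{11} = 3,  u_{12} = 15,  u_{13} = 18,  u_{14} = 10,  u_{15} = 5,  u_{16} = 15,  u_{17} = 20,  u_{18} = 12,  u_{19} = 9,  u_{20} = 21,  u_{21} = 7,  u_{22} = 5,  u_{23} = 12,  u_{24} = 17,  u_{25} = 6,  u_{26} = 0,  u_{27} = 6,  u_{28} = 6,  u_{29} = 12,  u_{30} = 18,  u_{31} = 7,  u_{32} = 2,  u_{33} = 9,  u_{34} = 11,  u_{35} = 20,  u_{36} = 8,  u_{37} = 5,  u_{38} = 13,  u_{39} = 18,  u_{40} = 8,  u_{41} = 3,  u_{42} = 11,  u_{43} = 14,  u_{44} = 2,  u_{45} = 16,  u_{46} = 18,  u_{47} = 11,  u_{48} = 6,  u_{49} = 17.
Since (u_{48}, u_{49}) = (u_0, u_1) = (6, 17) (two consecutive terms determine the rest), the sequence is periodic with period 48.
So u_{218} = u_{0 + ((218-0) mod 48)} = u_{26} = 0.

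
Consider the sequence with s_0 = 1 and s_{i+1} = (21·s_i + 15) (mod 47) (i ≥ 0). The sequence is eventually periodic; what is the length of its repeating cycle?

Computing terms: s_0 = 1, s_1 = 36, s_2 = 19, s_3 = 38, s_4 = 14, s_5 = 27, s_6 = 18, s_7 = 17, s_8 = 43, s_9 = 25, s_{10} = 23, s_{11} = 28, s_{12} = 39, s_{13} = 35, s_{14} = 45, s_{15} = 20, s_{16} = 12, s_{17} = 32, s_{18} = 29, s_{19} = 13, s_{20} = 6, s_{21} = 0, s_{22} = 15, s_{23} = 1.
The sequence repeats with period 23.

23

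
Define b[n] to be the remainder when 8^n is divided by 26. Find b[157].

8

b[0] = 1,  b[1] = 8,  b[2] = 12,  b[3] = 18,  b[4] = 14,  b[5] = 8.
Since b[5] = b[1] = 8, the sequence is eventually periodic: after a pre-period of length 1 it cycles with period 4.
For n ≥ 1, b[n] depends only on (n - 1) mod 4. (157 - 1) mod 4 = 0, so b[157] = b[1] = 8.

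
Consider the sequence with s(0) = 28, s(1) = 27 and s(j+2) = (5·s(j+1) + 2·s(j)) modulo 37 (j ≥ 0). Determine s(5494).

Computing terms: s(0) = 28, s(1) = 27, s(2) = 6, s(3) = 10, s(4) = 25, s(5) = 34, s(6) = 35, s(7) = 21, s(8) = 27, s(9) = 29, s(10) = 14, s(11) = 17, s(12) = 2, s(13) = 7, s(14) = 2, s(15) = 24, s(16) = 13, s(17) = 2, s(18) = 36, s(19) = 36, s(20) = 30, s(21) = 0, s(22) = 23, s(23) = 4, s(24) = 29, s(25) = 5, s(26) = 9, s(27) = 18, s(28) = 34, s(29) = 21, s(30) = 25, s(31) = 19, s(32) = 34, s(33) = 23, s(34) = 35, s(35) = 36, s(36) = 28, s(37) = 27.
The sequence repeats with period 36.
(5494 - 0) mod 36 = 22, so s(5494) = s(22) = 23.

23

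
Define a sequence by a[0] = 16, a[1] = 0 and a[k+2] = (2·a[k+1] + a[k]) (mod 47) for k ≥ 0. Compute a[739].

We have a[0] = 16,  a[1] = 0,  a[2] = 16,  a[3] = 32,  a[4] = 33,  a[5] = 4,  a[6] = 41,  a[7] = 39,  a[8] = 25,  a[9] = 42,  a[10] = 15,  a[11] = 25,  a[12] = 18,  a[13] = 14,  a[14] = 46,  a[15] = 12,  a[16] = 23,  a[17] = 11,  a[18] = 45,  a[19] = 7,  a[20] = 12,  a[21] = 31,  a[22] = 27,  a[23] = 38,  a[24] = 9,  a[25] = 9,  a[26] = 27,  a[27] = 16,  a[28] = 12,  a[29] = 40,  a[30] = 45,  a[31] = 36,  a[32] = 23,  a[33] = 35,  a[34] = 46,  a[35] = 33,  a[36] = 18,  a[37] = 22,  a[38] = 15,  a[39] = 5,  a[40] = 25,  a[41] = 8,  a[42] = 41,  a[43] = 43,  a[44] = 33,  a[45] = 15,  a[46] = 16,  a[47] = 0.
The sequence repeats with period 46.
(739 - 0) mod 46 = 3, so a[739] = a[3] = 32.

32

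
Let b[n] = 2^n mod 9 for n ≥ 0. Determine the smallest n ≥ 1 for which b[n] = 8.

Listing terms: b[0] = 1; b[1] = 2; b[2] = 4; b[3] = 8; b[4] = 7; b[5] = 5; b[6] = 1.
Since b[6] = b[0] = 1, the sequence is periodic with period 6.
The value 8 first appears (with n ≥ 1) at b[3].

3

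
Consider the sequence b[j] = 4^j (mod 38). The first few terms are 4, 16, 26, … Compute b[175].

28

Computing terms: b[1] = 4,  b[2] = 16,  b[3] = 26,  b[4] = 28,  b[5] = 36,  b[6] = 30,  b[7] = 6,  b[8] = 24,  b[9] = 20,  b[10] = 4.
Since b[10] = b[1] = 4, the sequence is periodic with period 9.
(175 - 1) mod 9 = 3, so b[175] = b[4] = 28.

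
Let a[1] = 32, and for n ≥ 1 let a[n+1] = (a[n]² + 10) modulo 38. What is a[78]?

Listing terms: a[1] = 32; a[2] = 8; a[3] = 36; a[4] = 14; a[5] = 16; a[6] = 0; a[7] = 10; a[8] = 34; a[9] = 26; a[10] = 2; a[11] = 14.
Since a[11] = a[4] = 14, the sequence is eventually periodic: after a pre-period of length 3 it cycles with period 7.
For n ≥ 4, a[n] depends only on (n - 4) mod 7. (78 - 4) mod 7 = 4, so a[78] = a[8] = 34.

34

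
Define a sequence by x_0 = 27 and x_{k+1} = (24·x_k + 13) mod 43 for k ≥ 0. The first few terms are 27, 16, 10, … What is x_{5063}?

10

Computing terms: x_0 = 27,  x_1 = 16,  x_2 = 10,  x_3 = 38,  x_4 = 22,  x_5 = 25,  x_6 = 11,  x_7 = 19,  x_8 = 39,  x_9 = 3,  x_{10} = 42,  x_{11} = 32,  x_{12} = 7,  x_{13} = 9,  x_{14} = 14,  x_{15} = 5,  x_{16} = 4,  x_{17} = 23,  x_{18} = 6,  x_{19} = 28,  x_{20} = 40,  x_{21} = 27.
The sequence repeats with period 21.
So x_{5063} = x_{0 + ((5063-0) mod 21)} = x_2 = 10.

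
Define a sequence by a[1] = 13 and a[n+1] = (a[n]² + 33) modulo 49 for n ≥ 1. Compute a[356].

Listing terms: a[1] = 13, a[2] = 6, a[3] = 20, a[4] = 41, a[5] = 48, a[6] = 34, a[7] = 13.
The sequence repeats with period 6.
(356 - 1) mod 6 = 1, so a[356] = a[2] = 6.

6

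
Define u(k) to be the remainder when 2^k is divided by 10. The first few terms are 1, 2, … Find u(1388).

6

u(0) = 1,  u(1) = 2,  u(2) = 4,  u(3) = 8,  u(4) = 6,  u(5) = 2.
Since u(5) = u(1) = 2, the sequence is eventually periodic: after a pre-period of length 1 it cycles with period 4.
For k ≥ 1, u(k) depends only on (k - 1) mod 4. (1388 - 1) mod 4 = 3, so u(1388) = u(4) = 6.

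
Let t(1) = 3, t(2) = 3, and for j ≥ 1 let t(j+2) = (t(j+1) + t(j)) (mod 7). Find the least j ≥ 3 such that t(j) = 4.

t(1) = 3,  t(2) = 3,  t(3) = 6,  t(4) = 2,  t(5) = 1,  t(6) = 3,  t(7) = 4,  t(8) = 0,  t(9) = 4,  t(10) = 4,  t(11) = 1,  t(12) = 5,  t(13) = 6,  t(14) = 4,  t(15) = 3,  t(16) = 0,  t(17) = 3,  t(18) = 3.
Since (t(17), t(18)) = (t(1), t(2)) = (3, 3) (two consecutive terms determine the rest), the sequence is periodic with period 16.
The value 4 first appears (with j ≥ 3) at t(7).

7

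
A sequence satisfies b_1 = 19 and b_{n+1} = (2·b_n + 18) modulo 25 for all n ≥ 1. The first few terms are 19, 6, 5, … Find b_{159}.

10

We have b_1 = 19,  b_2 = 6,  b_3 = 5,  b_4 = 3,  b_5 = 24,  b_6 = 16,  b_7 = 0,  b_8 = 18,  b_9 = 4,  b_{10} = 1,  b_{11} = 20,  b_{12} = 8,  b_{13} = 9,  b_{14} = 11,  b_{15} = 15,  b_{16} = 23,  b_{17} = 14,  b_{18} = 21,  b_{19} = 10,  b_{20} = 13,  b_{21} = 19.
Since b_{21} = b_1 = 19, the sequence is periodic with period 20.
(159 - 1) mod 20 = 18, so b_{159} = b_{19} = 10.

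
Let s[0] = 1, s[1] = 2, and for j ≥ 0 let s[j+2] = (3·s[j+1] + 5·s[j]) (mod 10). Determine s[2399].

3

Listing terms: s[0] = 1; s[1] = 2; s[2] = 1; s[3] = 3; s[4] = 4; s[5] = 7; s[6] = 1; s[7] = 8; s[8] = 9; s[9] = 7; s[10] = 6; s[11] = 3; s[12] = 9; s[13] = 2; s[14] = 1.
Since (s[13], s[14]) = (s[1], s[2]) = (2, 1) (two consecutive terms determine the rest), the sequence is eventually periodic: after a pre-period of length 1 it cycles with period 12.
For j ≥ 1, s[j] depends only on (j - 1) mod 12. (2399 - 1) mod 12 = 10, so s[2399] = s[11] = 3.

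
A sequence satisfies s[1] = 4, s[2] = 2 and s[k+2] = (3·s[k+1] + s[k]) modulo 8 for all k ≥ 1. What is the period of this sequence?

6

Computing terms: s[1] = 4,  s[2] = 2,  s[3] = 2,  s[4] = 0,  s[5] = 2,  s[6] = 6,  s[7] = 4,  s[8] = 2.
The sequence repeats with period 6.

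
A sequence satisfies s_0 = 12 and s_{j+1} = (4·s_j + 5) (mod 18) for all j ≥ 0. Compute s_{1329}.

15

Computing terms: s_0 = 12, s_1 = 17, s_2 = 1, s_3 = 9, s_4 = 5, s_5 = 7, s_6 = 15, s_7 = 11, s_8 = 13, s_9 = 3, s_{10} = 17.
Since s_{10} = s_1 = 17, the sequence is eventually periodic: after a pre-period of length 1 it cycles with period 9.
For j ≥ 1, s_j depends only on (j - 1) mod 9. (1329 - 1) mod 9 = 5, so s_{1329} = s_6 = 15.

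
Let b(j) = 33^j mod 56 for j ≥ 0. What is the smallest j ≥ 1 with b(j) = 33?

We have b(0) = 1,  b(1) = 33,  b(2) = 25,  b(3) = 41,  b(4) = 9,  b(5) = 17,  b(6) = 1.
Since b(6) = b(0) = 1, the sequence is periodic with period 6.
The value 33 first appears (with j ≥ 1) at b(1).

1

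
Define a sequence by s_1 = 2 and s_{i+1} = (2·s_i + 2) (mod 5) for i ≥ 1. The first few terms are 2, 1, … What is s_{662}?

Computing terms: s_1 = 2, s_2 = 1, s_3 = 4, s_4 = 0, s_5 = 2.
Since s_5 = s_1 = 2, the sequence is periodic with period 4.
So s_{662} = s_{1 + ((662-1) mod 4)} = s_2 = 1.

1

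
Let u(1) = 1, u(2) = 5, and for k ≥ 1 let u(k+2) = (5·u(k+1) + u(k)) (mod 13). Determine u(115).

12

Computing terms: u(1) = 1,  u(2) = 5,  u(3) = 0,  u(4) = 5,  u(5) = 12,  u(6) = 0,  u(7) = 12,  u(8) = 8,  u(9) = 0,  u(10) = 8,  u(11) = 1,  u(12) = 0,  u(13) = 1,  u(14) = 5.
The sequence repeats with period 12.
(115 - 1) mod 12 = 6, so u(115) = u(7) = 12.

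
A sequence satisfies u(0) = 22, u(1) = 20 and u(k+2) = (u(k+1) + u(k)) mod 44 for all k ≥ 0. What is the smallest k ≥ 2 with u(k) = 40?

7

We have u(0) = 22, u(1) = 20, u(2) = 42, u(3) = 18, u(4) = 16, u(5) = 34, u(6) = 6, u(7) = 40, u(8) = 2, u(9) = 42, u(10) = 0, u(11) = 42, u(12) = 42, u(13) = 40, u(14) = 38, u(15) = 34, u(16) = 28, u(17) = 18, u(18) = 2, u(19) = 20, u(20) = 22, u(21) = 42, u(22) = 20, u(23) = 18, u(24) = 38, u(25) = 12, u(26) = 6, u(27) = 18, u(28) = 24, u(29) = 42, u(30) = 22, u(31) = 20.
Since (u(30), u(31)) = (u(0), u(1)) = (22, 20) (two consecutive terms determine the rest), the sequence is periodic with period 30.
The value 40 first appears (with k ≥ 2) at u(7).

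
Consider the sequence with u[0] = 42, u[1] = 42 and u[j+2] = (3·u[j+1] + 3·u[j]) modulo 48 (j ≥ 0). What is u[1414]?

42

We have u[0] = 42; u[1] = 42; u[2] = 12; u[3] = 18; u[4] = 42; u[5] = 36; u[6] = 42; u[7] = 42.
The sequence repeats with period 6.
(1414 - 0) mod 6 = 4, so u[1414] = u[4] = 42.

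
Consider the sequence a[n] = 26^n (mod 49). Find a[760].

2

Listing terms: a[0] = 1,  a[1] = 26,  a[2] = 39,  a[3] = 34,  a[4] = 2,  a[5] = 3,  a[6] = 29,  a[7] = 19,  a[8] = 4,  a[9] = 6,  a[10] = 9,  a[11] = 38,  a[12] = 8,  a[13] = 12,  a[14] = 18,  a[15] = 27,  a[16] = 16,  a[17] = 24,  a[18] = 36,  a[19] = 5,  a[20] = 32,  a[21] = 48,  a[22] = 23,  a[23] = 10,  a[24] = 15,  a[25] = 47,  a[26] = 46,  a[27] = 20,  a[28] = 30,  a[29] = 45,  a[30] = 43,  a[31] = 40,  a[32] = 11,  a[33] = 41,  a[34] = 37,  a[35] = 31,  a[36] = 22,  a[37] = 33,  a[38] = 25,  a[39] = 13,  a[40] = 44,  a[41] = 17,  a[42] = 1.
The sequence repeats with period 42.
So a[760] = a[0 + ((760-0) mod 42)] = a[4] = 2.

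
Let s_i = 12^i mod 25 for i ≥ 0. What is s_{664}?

Listing terms: s_0 = 1; s_1 = 12; s_2 = 19; s_3 = 3; s_4 = 11; s_5 = 7; s_6 = 9; s_7 = 8; s_8 = 21; s_9 = 2; s_{10} = 24; s_{11} = 13; s_{12} = 6; s_{13} = 22; s_{14} = 14; s_{15} = 18; s_{16} = 16; s_{17} = 17; s_{18} = 4; s_{19} = 23; s_{20} = 1.
Since s_{20} = s_0 = 1, the sequence is periodic with period 20.
(664 - 0) mod 20 = 4, so s_{664} = s_4 = 11.

11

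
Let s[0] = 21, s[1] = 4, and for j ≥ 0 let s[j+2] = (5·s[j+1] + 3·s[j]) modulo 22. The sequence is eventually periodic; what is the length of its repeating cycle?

30

Computing terms: s[0] = 21,  s[1] = 4,  s[2] = 17,  s[3] = 9,  s[4] = 8,  s[5] = 1,  s[6] = 7,  s[7] = 16,  s[8] = 13,  s[9] = 3,  s[10] = 10,  s[11] = 15,  s[12] = 17,  s[13] = 20,  s[14] = 19,  s[15] = 1,  s[16] = 18,  s[17] = 5,  s[18] = 13,  s[19] = 14,  s[20] = 21,  s[21] = 15,  s[22] = 6,  s[23] = 9,  s[24] = 19,  s[25] = 12,  s[26] = 7,  s[27] = 5,  s[28] = 2,  s[29] = 3,  s[30] = 21,  s[31] = 4.
The sequence repeats with period 30.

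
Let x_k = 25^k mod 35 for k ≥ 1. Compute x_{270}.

We have x_1 = 25, x_2 = 30, x_3 = 15, x_4 = 25.
Since x_4 = x_1 = 25, the sequence is periodic with period 3.
So x_{270} = x_{1 + ((270-1) mod 3)} = x_3 = 15.

15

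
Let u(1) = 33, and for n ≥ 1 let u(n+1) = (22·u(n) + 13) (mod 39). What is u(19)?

Listing terms: u(1) = 33,  u(2) = 37,  u(3) = 8,  u(4) = 33.
The sequence repeats with period 3.
So u(19) = u(1 + ((19-1) mod 3)) = u(1) = 33.

33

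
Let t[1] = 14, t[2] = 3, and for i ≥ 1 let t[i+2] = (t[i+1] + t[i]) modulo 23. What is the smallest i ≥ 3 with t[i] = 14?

t[1] = 14, t[2] = 3, t[3] = 17, t[4] = 20, t[5] = 14, t[6] = 11, t[7] = 2, t[8] = 13, t[9] = 15, t[10] = 5, t[11] = 20, t[12] = 2, t[13] = 22, t[14] = 1, t[15] = 0, t[16] = 1, t[17] = 1, t[18] = 2, t[19] = 3, t[20] = 5, t[21] = 8, t[22] = 13, t[23] = 21, t[24] = 11, t[25] = 9, t[26] = 20, t[27] = 6, t[28] = 3, t[29] = 9, t[30] = 12, t[31] = 21, t[32] = 10, t[33] = 8, t[34] = 18, t[35] = 3, t[36] = 21, t[37] = 1, t[38] = 22, t[39] = 0, t[40] = 22, t[41] = 22, t[42] = 21, t[43] = 20, t[44] = 18, t[45] = 15, t[46] = 10, t[47] = 2, t[48] = 12, t[49] = 14, t[50] = 3.
Since (t[49], t[50]) = (t[1], t[2]) = (14, 3) (two consecutive terms determine the rest), the sequence is periodic with period 48.
The value 14 first appears (with i ≥ 3) at t[5].

5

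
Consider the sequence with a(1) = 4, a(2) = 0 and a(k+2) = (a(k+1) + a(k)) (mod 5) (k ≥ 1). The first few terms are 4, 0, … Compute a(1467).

Computing terms: a(1) = 4; a(2) = 0; a(3) = 4; a(4) = 4; a(5) = 3; a(6) = 2; a(7) = 0; a(8) = 2; a(9) = 2; a(10) = 4; a(11) = 1; a(12) = 0; a(13) = 1; a(14) = 1; a(15) = 2; a(16) = 3; a(17) = 0; a(18) = 3; a(19) = 3; a(20) = 1; a(21) = 4; a(22) = 0.
Since (a(21), a(22)) = (a(1), a(2)) = (4, 0) (two consecutive terms determine the rest), the sequence is periodic with period 20.
So a(1467) = a(1 + ((1467-1) mod 20)) = a(7) = 0.

0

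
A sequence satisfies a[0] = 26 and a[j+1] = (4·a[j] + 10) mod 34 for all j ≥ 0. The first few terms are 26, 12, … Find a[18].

24

Listing terms: a[0] = 26,  a[1] = 12,  a[2] = 24,  a[3] = 4,  a[4] = 26.
The sequence repeats with period 4.
(18 - 0) mod 4 = 2, so a[18] = a[2] = 24.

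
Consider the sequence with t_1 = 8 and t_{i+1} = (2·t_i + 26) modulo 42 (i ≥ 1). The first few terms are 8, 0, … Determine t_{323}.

Computing terms: t_1 = 8,  t_2 = 0,  t_3 = 26,  t_4 = 36,  t_5 = 14,  t_6 = 12,  t_7 = 8.
Since t_7 = t_1 = 8, the sequence is periodic with period 6.
So t_{323} = t_{1 + ((323-1) mod 6)} = t_5 = 14.

14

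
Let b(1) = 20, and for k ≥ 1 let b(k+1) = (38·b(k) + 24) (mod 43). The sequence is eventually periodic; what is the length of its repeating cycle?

We have b(1) = 20; b(2) = 10; b(3) = 17; b(4) = 25; b(5) = 28; b(6) = 13; b(7) = 2; b(8) = 14; b(9) = 40; b(10) = 39; b(11) = 1; b(12) = 19; b(13) = 15; b(14) = 35; b(15) = 21; b(16) = 5; b(17) = 42; b(18) = 29; b(19) = 8; b(20) = 27; b(21) = 18; b(22) = 20.
Since b(22) = b(1) = 20, the sequence is periodic with period 21.

21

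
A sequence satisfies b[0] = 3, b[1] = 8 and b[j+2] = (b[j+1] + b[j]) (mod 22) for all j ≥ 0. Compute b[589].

16

b[0] = 3; b[1] = 8; b[2] = 11; b[3] = 19; b[4] = 8; b[5] = 5; b[6] = 13; b[7] = 18; b[8] = 9; b[9] = 5; b[10] = 14; b[11] = 19; b[12] = 11; b[13] = 8; b[14] = 19; b[15] = 5; b[16] = 2; b[17] = 7; b[18] = 9; b[19] = 16; b[20] = 3; b[21] = 19; b[22] = 0; b[23] = 19; b[24] = 19; b[25] = 16; b[26] = 13; b[27] = 7; b[28] = 20; b[29] = 5; b[30] = 3; b[31] = 8.
The sequence repeats with period 30.
So b[589] = b[0 + ((589-0) mod 30)] = b[19] = 16.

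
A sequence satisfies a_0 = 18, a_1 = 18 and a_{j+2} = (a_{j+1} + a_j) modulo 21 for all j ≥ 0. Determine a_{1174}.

Computing terms: a_0 = 18; a_1 = 18; a_2 = 15; a_3 = 12; a_4 = 6; a_5 = 18; a_6 = 3; a_7 = 0; a_8 = 3; a_9 = 3; a_{10} = 6; a_{11} = 9; a_{12} = 15; a_{13} = 3; a_{14} = 18; a_{15} = 0; a_{16} = 18; a_{17} = 18.
The sequence repeats with period 16.
(1174 - 0) mod 16 = 6, so a_{1174} = a_6 = 3.

3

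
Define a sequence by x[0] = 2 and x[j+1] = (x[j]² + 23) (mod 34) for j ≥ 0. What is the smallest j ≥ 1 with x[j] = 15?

5

x[0] = 2; x[1] = 27; x[2] = 4; x[3] = 5; x[4] = 14; x[5] = 15; x[6] = 10; x[7] = 21; x[8] = 22; x[9] = 31; x[10] = 32; x[11] = 27.
Since x[11] = x[1] = 27, the sequence is eventually periodic: after a pre-period of length 1 it cycles with period 10.
The value 15 first appears (with j ≥ 1) at x[5].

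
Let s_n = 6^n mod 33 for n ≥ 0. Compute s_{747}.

30

We have s_0 = 1,  s_1 = 6,  s_2 = 3,  s_3 = 18,  s_4 = 9,  s_5 = 21,  s_6 = 27,  s_7 = 30,  s_8 = 15,  s_9 = 24,  s_{10} = 12,  s_{11} = 6.
Since s_{11} = s_1 = 6, the sequence is eventually periodic: after a pre-period of length 1 it cycles with period 10.
For n ≥ 1, s_n depends only on (n - 1) mod 10. (747 - 1) mod 10 = 6, so s_{747} = s_7 = 30.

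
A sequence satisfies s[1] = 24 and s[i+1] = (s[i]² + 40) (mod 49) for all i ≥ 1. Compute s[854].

Listing terms: s[1] = 24, s[2] = 28, s[3] = 40, s[4] = 23, s[5] = 30, s[6] = 9, s[7] = 23.
Since s[7] = s[4] = 23, the sequence is eventually periodic: after a pre-period of length 3 it cycles with period 3.
For i ≥ 4, s[i] depends only on (i - 4) mod 3. (854 - 4) mod 3 = 1, so s[854] = s[5] = 30.

30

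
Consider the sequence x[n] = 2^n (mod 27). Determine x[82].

We have x[0] = 1,  x[1] = 2,  x[2] = 4,  x[3] = 8,  x[4] = 16,  x[5] = 5,  x[6] = 10,  x[7] = 20,  x[8] = 13,  x[9] = 26,  x[10] = 25,  x[11] = 23,  x[12] = 19,  x[13] = 11,  x[14] = 22,  x[15] = 17,  x[16] = 7,  x[17] = 14,  x[18] = 1.
Since x[18] = x[0] = 1, the sequence is periodic with period 18.
So x[82] = x[0 + ((82-0) mod 18)] = x[10] = 25.

25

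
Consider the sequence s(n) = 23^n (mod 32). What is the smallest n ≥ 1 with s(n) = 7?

3

We have s(0) = 1; s(1) = 23; s(2) = 17; s(3) = 7; s(4) = 1.
The sequence repeats with period 4.
The value 7 first appears (with n ≥ 1) at s(3).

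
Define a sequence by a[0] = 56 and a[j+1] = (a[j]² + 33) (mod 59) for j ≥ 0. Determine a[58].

Computing terms: a[0] = 56,  a[1] = 42,  a[2] = 27,  a[3] = 54,  a[4] = 58,  a[5] = 34,  a[6] = 9,  a[7] = 55,  a[8] = 49,  a[9] = 15,  a[10] = 22,  a[11] = 45,  a[12] = 52,  a[13] = 23,  a[14] = 31,  a[15] = 50,  a[16] = 55.
Since a[16] = a[7] = 55, the sequence is eventually periodic: after a pre-period of length 7 it cycles with period 9.
For j ≥ 7, a[j] depends only on (j - 7) mod 9. (58 - 7) mod 9 = 6, so a[58] = a[13] = 23.

23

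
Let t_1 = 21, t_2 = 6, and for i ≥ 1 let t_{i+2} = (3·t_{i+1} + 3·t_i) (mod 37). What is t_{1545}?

Listing terms: t_1 = 21; t_2 = 6; t_3 = 7; t_4 = 2; t_5 = 27; t_6 = 13; t_7 = 9; t_8 = 29; t_9 = 3; t_{10} = 22; t_{11} = 1; t_{12} = 32; t_{13} = 25; t_{14} = 23; t_{15} = 33; t_{16} = 20; t_{17} = 11; t_{18} = 19; t_{19} = 16; t_{20} = 31; t_{21} = 30; t_{22} = 35; t_{23} = 10; t_{24} = 24; t_{25} = 28; t_{26} = 8; t_{27} = 34; t_{28} = 15; t_{29} = 36; t_{30} = 5; t_{31} = 12; t_{32} = 14; t_{33} = 4; t_{34} = 17; t_{35} = 26; t_{36} = 18; t_{37} = 21; t_{38} = 6.
The sequence repeats with period 36.
(1545 - 1) mod 36 = 32, so t_{1545} = t_{33} = 4.

4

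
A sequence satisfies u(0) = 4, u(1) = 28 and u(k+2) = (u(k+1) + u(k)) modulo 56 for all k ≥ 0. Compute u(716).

Computing terms: u(0) = 4,  u(1) = 28,  u(2) = 32,  u(3) = 4,  u(4) = 36,  u(5) = 40,  u(6) = 20,  u(7) = 4,  u(8) = 24,  u(9) = 28,  u(10) = 52,  u(11) = 24,  u(12) = 20,  u(13) = 44,  u(14) = 8,  u(15) = 52,  u(16) = 4,  u(17) = 0,  u(18) = 4,  u(19) = 4,  u(20) = 8,  u(21) = 12,  u(22) = 20,  u(23) = 32,  u(24) = 52,  u(25) = 28,  u(26) = 24,  u(27) = 52,  u(28) = 20,  u(29) = 16,  u(30) = 36,  u(31) = 52,  u(32) = 32,  u(33) = 28,  u(34) = 4,  u(35) = 32,  u(36) = 36,  u(37) = 12,  u(38) = 48,  u(39) = 4,  u(40) = 52,  u(41) = 0,  u(42) = 52,  u(43) = 52,  u(44) = 48,  u(45) = 44,  u(46) = 36,  u(47) = 24,  u(48) = 4,  u(49) = 28.
The sequence repeats with period 48.
(716 - 0) mod 48 = 44, so u(716) = u(44) = 48.

48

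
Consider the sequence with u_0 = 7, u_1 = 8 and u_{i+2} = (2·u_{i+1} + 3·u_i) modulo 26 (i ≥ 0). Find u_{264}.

7

Listing terms: u_0 = 7,  u_1 = 8,  u_2 = 11,  u_3 = 20,  u_4 = 21,  u_5 = 24,  u_6 = 7,  u_7 = 8.
Since (u_6, u_7) = (u_0, u_1) = (7, 8) (two consecutive terms determine the rest), the sequence is periodic with period 6.
So u_{264} = u_{0 + ((264-0) mod 6)} = u_0 = 7.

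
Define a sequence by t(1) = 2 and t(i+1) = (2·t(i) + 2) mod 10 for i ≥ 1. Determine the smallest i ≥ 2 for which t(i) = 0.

4

Listing terms: t(1) = 2,  t(2) = 6,  t(3) = 4,  t(4) = 0,  t(5) = 2.
Since t(5) = t(1) = 2, the sequence is periodic with period 4.
The value 0 first appears (with i ≥ 2) at t(4).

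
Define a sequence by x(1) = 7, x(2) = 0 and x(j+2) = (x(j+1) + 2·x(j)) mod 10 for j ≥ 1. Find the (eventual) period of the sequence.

4

We have x(1) = 7; x(2) = 0; x(3) = 4; x(4) = 4; x(5) = 2; x(6) = 0; x(7) = 4.
Since (x(6), x(7)) = (x(2), x(3)) = (0, 4) (two consecutive terms determine the rest), the sequence is eventually periodic: after a pre-period of length 1 it cycles with period 4.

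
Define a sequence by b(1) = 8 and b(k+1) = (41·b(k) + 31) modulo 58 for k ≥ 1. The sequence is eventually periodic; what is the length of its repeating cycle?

4

We have b(1) = 8, b(2) = 11, b(3) = 18, b(4) = 15, b(5) = 8.
Since b(5) = b(1) = 8, the sequence is periodic with period 4.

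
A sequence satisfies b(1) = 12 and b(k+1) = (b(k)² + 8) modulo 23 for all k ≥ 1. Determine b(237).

14

We have b(1) = 12; b(2) = 14; b(3) = 20; b(4) = 17; b(5) = 21; b(6) = 12.
Since b(6) = b(1) = 12, the sequence is periodic with period 5.
(237 - 1) mod 5 = 1, so b(237) = b(2) = 14.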